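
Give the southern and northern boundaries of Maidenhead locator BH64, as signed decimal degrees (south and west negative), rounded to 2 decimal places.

Field B=1, H=7: +1·20° lon, +7·10° lat → SW at lon -160°, lat -20°.
Square 6, 4: +6·2° lon, +4·1° lat → SW at lon -148°, lat -16°.
Cell spans 2° lon × 1° lat.
south -16.00, north -15.00.

-16.00, -15.00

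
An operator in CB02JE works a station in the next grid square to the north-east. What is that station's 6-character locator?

CB02kf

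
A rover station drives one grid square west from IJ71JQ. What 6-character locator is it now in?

IJ71iq

Longitude subsquare j = 9; −1 → 8 = i.
The latitude characters are unchanged.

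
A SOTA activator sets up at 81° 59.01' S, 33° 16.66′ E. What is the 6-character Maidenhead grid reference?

Shift to the Maidenhead origin (180°W, 90°S): lon 213.2777, lat 8.0165.
Field: 213.2777/20 → 10 → K, 8.0165/10 → 0 → A; chars KA.
Square: 13.2777/2 → 6, 8.0165/1 → 8; chars 68.
Subsquare: 1.2777/0.0833333 → 15 → p, 0.0165/0.0416667 → 0 → a; chars pa.

KA68pa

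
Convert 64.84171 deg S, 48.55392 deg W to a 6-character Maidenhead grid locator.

Shift to the Maidenhead origin (180°W, 90°S): lon 131.4461, lat 25.1583.
Field: lon ⌊131.4461/20⌋ = 6 → G; lat ⌊25.1583/10⌋ = 2 → C.
Square: lon ⌊11.4461/2⌋ = 5; lat ⌊5.1583/1⌋ = 5.
Subsquare: lon ⌊1.4461/0.0833333⌋ = 17 → r; lat ⌊0.1583/0.0416667⌋ = 3 → d.

GC55rd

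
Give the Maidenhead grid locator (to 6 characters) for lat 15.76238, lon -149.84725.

BK55bs

Shift to the Maidenhead origin (180°W, 90°S): lon 30.1527, lat 105.7624.
Field: lon ⌊30.1527/20⌋ = 1 → B; lat ⌊105.7624/10⌋ = 10 → K.
Square: lon ⌊10.1527/2⌋ = 5; lat ⌊5.7624/1⌋ = 5.
Subsquare: lon ⌊0.1527/0.0833333⌋ = 1 → b; lat ⌊0.7624/0.0416667⌋ = 18 → s.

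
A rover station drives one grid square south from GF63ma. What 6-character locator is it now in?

GF62mx

Latitude subsquare a = 0; −1 → -1, wraps to 23 = x, carry into square.
Latitude square 3; −1 → 2.
The longitude characters are unchanged.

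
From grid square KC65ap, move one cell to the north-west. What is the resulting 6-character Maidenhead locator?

KC55xq

Longitude subsquare a = 0; −1 → -1, wraps to 23 = x, carry into square.
Longitude square 6; −1 → 5.
Latitude subsquare p = 15; +1 → 16 = q.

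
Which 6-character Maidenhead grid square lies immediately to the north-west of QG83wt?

QG83vu

Longitude subsquare w = 22; −1 → 21 = v.
Latitude subsquare t = 19; +1 → 20 = u.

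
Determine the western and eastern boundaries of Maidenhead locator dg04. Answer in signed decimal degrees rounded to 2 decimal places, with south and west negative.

Field D=3, G=6: +3·20° lon, +6·10° lat → SW at lon -120°, lat -30°.
Square 0, 4: +0·2° lon, +4·1° lat → SW at lon -120°, lat -26°.
Cell spans 2° lon × 1° lat.
west -120.00, east -118.00.

-120.00, -118.00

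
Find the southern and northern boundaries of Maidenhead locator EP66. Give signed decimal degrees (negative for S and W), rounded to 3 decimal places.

Field E=4, P=15: +4·20° lon, +15·10° lat → SW at lon -100°, lat 60°.
Square 6, 6: +6·2° lon, +6·1° lat → SW at lon -88°, lat 66°.
Cell spans 2° lon × 1° lat.
south 66.000, north 67.000.

66.000, 67.000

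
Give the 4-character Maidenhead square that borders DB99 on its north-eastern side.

Longitude square 9; +1 → 10, wraps to 0, carry into field.
Longitude field D = 3; +1 → 4 = E.
Latitude square 9; +1 → 10, wraps to 0, carry into field.
Latitude field B = 1; +1 → 2 = C.

EC00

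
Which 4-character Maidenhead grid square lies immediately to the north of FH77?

FH78

Latitude square 7; +1 → 8.
The longitude characters are unchanged.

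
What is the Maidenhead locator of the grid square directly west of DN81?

DN71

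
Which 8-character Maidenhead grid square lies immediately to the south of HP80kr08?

HP80kr07

Latitude extended square 8; −1 → 7.
The longitude characters are unchanged.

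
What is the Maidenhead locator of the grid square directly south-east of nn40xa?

NM59ax

Longitude subsquare x = 23; +1 → 24, wraps to 0 = a, carry into square.
Longitude square 4; +1 → 5.
Latitude subsquare a = 0; −1 → -1, wraps to 23 = x, carry into square.
Latitude square 0; −1 → -1, wraps to 9, carry into field.
Latitude field N = 13; −1 → 12 = M.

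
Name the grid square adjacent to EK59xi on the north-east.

Longitude subsquare x = 23; +1 → 24, wraps to 0 = a, carry into square.
Longitude square 5; +1 → 6.
Latitude subsquare i = 8; +1 → 9 = j.

EK69aj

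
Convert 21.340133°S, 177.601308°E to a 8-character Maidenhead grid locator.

RG88tp28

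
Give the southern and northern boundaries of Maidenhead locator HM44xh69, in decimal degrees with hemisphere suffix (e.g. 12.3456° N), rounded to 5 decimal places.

Field H=7, M=12: +7·20° lon, +12·10° lat → SW at lon -40°, lat 30°.
Square 4, 4: +4·2° lon, +4·1° lat → SW at lon -32°, lat 34°.
Subsquare x=23, h=7: +23·0.0833333° lon, +7·0.0416667° lat → SW at lon -30.0833°, lat 34.2917°.
Extended square 6, 9: +6·0.00833333° lon, +9·0.00416667° lat → SW at lon -30.0333°, lat 34.3292°.
Cell spans 0.00833333° lon × 0.00416667° lat.
south 34.32917° N, north 34.33333° N.

34.32917° N, 34.33333° N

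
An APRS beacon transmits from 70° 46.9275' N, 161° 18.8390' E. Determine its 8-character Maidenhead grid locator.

RQ00ps77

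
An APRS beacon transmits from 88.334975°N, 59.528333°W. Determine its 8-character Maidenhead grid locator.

GR08fi60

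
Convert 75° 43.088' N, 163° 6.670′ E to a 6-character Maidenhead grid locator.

RQ15nr

Offset from 180°W / 90°S: lon 343.1112°, lat 165.7181°.
Field: lon ⌊343.1112/20⌋ = 17 → R; lat ⌊165.7181/10⌋ = 16 → Q.
Square: lon ⌊3.1112/2⌋ = 1; lat ⌊5.7181/1⌋ = 5.
Subsquare: lon ⌊1.1112/0.0833333⌋ = 13 → n; lat ⌊0.7181/0.0416667⌋ = 17 → r.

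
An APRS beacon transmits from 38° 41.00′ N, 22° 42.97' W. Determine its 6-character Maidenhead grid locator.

Offset from 180°W / 90°S: lon 157.2838°, lat 128.6833°.
Field: 157.2838/20 → 7 → H, 128.6833/10 → 12 → M; chars HM.
Square: 17.2838/2 → 8, 8.6833/1 → 8; chars 88.
Subsquare: 1.2838/0.0833333 → 15 → p, 0.6833/0.0416667 → 16 → q; chars pq.

HM88pq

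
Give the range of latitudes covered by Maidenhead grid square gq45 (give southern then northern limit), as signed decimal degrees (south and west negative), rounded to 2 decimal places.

Field G=6, Q=16: +6·20° lon, +16·10° lat → SW at lon -60°, lat 70°.
Square 4, 5: +4·2° lon, +5·1° lat → SW at lon -52°, lat 75°.
Cell spans 2° lon × 1° lat.
south 75.00, north 76.00.

75.00, 76.00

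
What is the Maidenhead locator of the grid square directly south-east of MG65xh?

MG75ag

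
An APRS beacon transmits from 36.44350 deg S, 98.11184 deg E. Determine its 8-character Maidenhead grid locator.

Shift to the Maidenhead origin (180°W, 90°S): lon 278.11184, lat 53.55650.
Field: 278.11184/20 → 13 → N, 53.55650/10 → 5 → F; chars NF.
Square: 18.11184/2 → 9, 3.55650/1 → 3; chars 93.
Subsquare: 0.11184/0.0833333 → 1 → b, 0.55650/0.0416667 → 13 → n; chars bn.
Extended square: 0.02851/0.00833333 → 3, 0.01483/0.00416667 → 3; chars 33.

NF93bn33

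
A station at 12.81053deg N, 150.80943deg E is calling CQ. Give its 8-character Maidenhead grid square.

Offset from 180°W / 90°S: lon 330.80943°, lat 102.81053°.
Field (20°×10°, letters A–R): 330.80943/20 → 16 → Q, 102.81053/10 → 10 → K; chars QK.
Square (2°×1°, digits 0–9): 10.80943/2 → 5, 2.81053/1 → 2; chars 52.
Subsquare (5′×2.5′, letters a–x): 0.80943/0.0833333 → 9 → j, 0.81053/0.0416667 → 19 → t; chars jt.
Extended square (30″×15″, digits 0–9): 0.05943/0.00833333 → 7, 0.01886/0.00416667 → 4; chars 74.

QK52jt74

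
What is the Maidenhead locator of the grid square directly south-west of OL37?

Longitude square 3; −1 → 2.
Latitude square 7; −1 → 6.

OL26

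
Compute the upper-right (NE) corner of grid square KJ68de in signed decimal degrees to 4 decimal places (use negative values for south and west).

8.2083, 32.3333

Field K=10, J=9: +10·20° lon, +9·10° lat → SW at lon 20°, lat 0°.
Square 6, 8: +6·2° lon, +8·1° lat → SW at lon 32°, lat 8°.
Subsquare d=3, e=4: +3·0.0833333° lon, +4·0.0416667° lat → SW at lon 32.25°, lat 8.16667°.
Cell spans 0.0833333° lon × 0.0416667° lat. NE corner is SW corner plus one full cell.
latitude 8.2083, longitude 32.3333.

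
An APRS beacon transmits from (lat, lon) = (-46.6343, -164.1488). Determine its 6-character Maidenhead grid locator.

Shift to the Maidenhead origin (180°W, 90°S): lon 15.8512, lat 43.3657.
Field: lon ⌊15.8512/20⌋ = 0 → A; lat ⌊43.3657/10⌋ = 4 → E.
Square: lon ⌊15.8512/2⌋ = 7; lat ⌊3.3657/1⌋ = 3.
Subsquare: lon ⌊1.8512/0.0833333⌋ = 22 → w; lat ⌊0.3657/0.0416667⌋ = 8 → i.

AE73wi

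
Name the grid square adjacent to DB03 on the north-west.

CB94

Longitude square 0; −1 → -1, wraps to 9, carry into field.
Longitude field D = 3; −1 → 2 = C.
Latitude square 3; +1 → 4.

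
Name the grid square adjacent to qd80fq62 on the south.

Latitude extended square 2; −1 → 1.
The longitude characters are unchanged.

QD80fq61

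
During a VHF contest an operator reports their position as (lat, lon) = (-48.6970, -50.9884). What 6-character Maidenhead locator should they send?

GE41mh

Offset from 180°W / 90°S: lon 129.0116°, lat 41.3030°.
Field: lon ⌊129.0116/20⌋ = 6 → G; lat ⌊41.3030/10⌋ = 4 → E.
Square: lon ⌊9.0116/2⌋ = 4; lat ⌊1.3030/1⌋ = 1.
Subsquare: lon ⌊1.0116/0.0833333⌋ = 12 → m; lat ⌊0.3030/0.0416667⌋ = 7 → h.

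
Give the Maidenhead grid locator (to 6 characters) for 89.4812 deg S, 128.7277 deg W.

CA50pm

Add 180° to longitude and 90° to latitude: 51.2723, 0.5188.
Field (20°×10°, letters A–R): lon ⌊51.2723/20⌋ = 2 → C; lat ⌊0.5188/10⌋ = 0 → A.
Square (2°×1°, digits 0–9): lon ⌊11.2723/2⌋ = 5; lat ⌊0.5188/1⌋ = 0.
Subsquare (5′×2.5′, letters a–x): lon ⌊1.2723/0.0833333⌋ = 15 → p; lat ⌊0.5188/0.0416667⌋ = 12 → m.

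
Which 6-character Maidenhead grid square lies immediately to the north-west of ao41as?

Longitude subsquare a = 0; −1 → -1, wraps to 23 = x, carry into square.
Longitude square 4; −1 → 3.
Latitude subsquare s = 18; +1 → 19 = t.

AO31xt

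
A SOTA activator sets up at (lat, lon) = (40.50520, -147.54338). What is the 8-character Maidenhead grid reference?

BN60fm41

Offset from 180°W / 90°S: lon 32.45662°, lat 130.50520°.
Field: lon ⌊32.45662/20⌋ = 1 → B; lat ⌊130.50520/10⌋ = 13 → N.
Square: lon ⌊12.45662/2⌋ = 6; lat ⌊0.50520/1⌋ = 0.
Subsquare: lon ⌊0.45662/0.0833333⌋ = 5 → f; lat ⌊0.50520/0.0416667⌋ = 12 → m.
Extended square: lon ⌊0.03995/0.00833333⌋ = 4; lat ⌊0.00520/0.00416667⌋ = 1.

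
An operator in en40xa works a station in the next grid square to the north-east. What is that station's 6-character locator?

Longitude subsquare x = 23; +1 → 24, wraps to 0 = a, carry into square.
Longitude square 4; +1 → 5.
Latitude subsquare a = 0; +1 → 1 = b.

EN50ab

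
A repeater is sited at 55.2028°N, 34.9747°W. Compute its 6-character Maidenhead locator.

HO25me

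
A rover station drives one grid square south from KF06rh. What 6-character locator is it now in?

KF06rg

Latitude subsquare h = 7; −1 → 6 = g.
The longitude characters are unchanged.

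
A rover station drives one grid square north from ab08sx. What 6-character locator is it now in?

AB09sa

Latitude subsquare x = 23; +1 → 24, wraps to 0 = a, carry into square.
Latitude square 8; +1 → 9.
The longitude characters are unchanged.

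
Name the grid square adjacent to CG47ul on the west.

Longitude subsquare u = 20; −1 → 19 = t.
The latitude characters are unchanged.

CG47tl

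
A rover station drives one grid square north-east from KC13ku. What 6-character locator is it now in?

Longitude subsquare k = 10; +1 → 11 = l.
Latitude subsquare u = 20; +1 → 21 = v.

KC13lv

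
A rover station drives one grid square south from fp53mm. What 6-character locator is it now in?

FP53ml

Latitude subsquare m = 12; −1 → 11 = l.
The longitude characters are unchanged.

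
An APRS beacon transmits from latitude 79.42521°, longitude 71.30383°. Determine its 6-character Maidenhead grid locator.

MQ59pk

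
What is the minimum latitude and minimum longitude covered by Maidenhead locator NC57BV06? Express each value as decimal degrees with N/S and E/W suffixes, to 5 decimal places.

62.10000° S, 90.08333° E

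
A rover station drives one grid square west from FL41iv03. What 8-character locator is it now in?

FL41hv93

Longitude extended square 0; −1 → -1, wraps to 9, carry into subsquare.
Longitude subsquare i = 8; −1 → 7 = h.
The latitude characters are unchanged.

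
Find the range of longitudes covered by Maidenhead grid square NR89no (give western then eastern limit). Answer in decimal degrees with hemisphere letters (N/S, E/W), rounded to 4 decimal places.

97.0833° E, 97.1667° E

Field N=13, R=17: +13·20° lon, +17·10° lat → SW at lon 80°, lat 80°.
Square 8, 9: +8·2° lon, +9·1° lat → SW at lon 96°, lat 89°.
Subsquare n=13, o=14: +13·0.0833333° lon, +14·0.0416667° lat → SW at lon 97.0833°, lat 89.5833°.
Cell spans 0.0833333° lon × 0.0416667° lat.
west 97.0833° E, east 97.1667° E.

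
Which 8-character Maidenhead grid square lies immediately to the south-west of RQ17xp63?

Longitude extended square 6; −1 → 5.
Latitude extended square 3; −1 → 2.

RQ17xp52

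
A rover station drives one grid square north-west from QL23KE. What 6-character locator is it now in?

Longitude subsquare k = 10; −1 → 9 = j.
Latitude subsquare e = 4; +1 → 5 = f.

QL23jf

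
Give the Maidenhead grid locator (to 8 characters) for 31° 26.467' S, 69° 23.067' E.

Offset from 180°W / 90°S: lon 249.38445°, lat 58.55888°.
Field (20°×10°, letters A–R): 249.38445/20 → 12 → M, 58.55888/10 → 5 → F; chars MF.
Square (2°×1°, digits 0–9): 9.38445/2 → 4, 8.55888/1 → 8; chars 48.
Subsquare (5′×2.5′, letters a–x): 1.38445/0.0833333 → 16 → q, 0.55888/0.0416667 → 13 → n; chars qn.
Extended square (30″×15″, digits 0–9): 0.05112/0.00833333 → 6, 0.01722/0.00416667 → 4; chars 64.

MF48qn64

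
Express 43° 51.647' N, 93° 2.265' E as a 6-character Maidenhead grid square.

NN63mu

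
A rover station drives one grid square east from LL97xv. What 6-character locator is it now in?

Longitude subsquare x = 23; +1 → 24, wraps to 0 = a, carry into square.
Longitude square 9; +1 → 10, wraps to 0, carry into field.
Longitude field L = 11; +1 → 12 = M.
The latitude characters are unchanged.

ML07av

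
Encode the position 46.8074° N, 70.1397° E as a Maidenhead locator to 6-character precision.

MN56bt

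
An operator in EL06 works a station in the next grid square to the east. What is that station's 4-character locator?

EL16

Longitude square 0; +1 → 1.
The latitude characters are unchanged.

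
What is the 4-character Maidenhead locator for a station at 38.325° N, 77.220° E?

Add 180° to longitude and 90° to latitude: 257.22, 128.32.
Field (20°×10°, letters A–R): 257.22/20 → 12 → M, 128.32/10 → 12 → M; chars MM.
Square (2°×1°, digits 0–9): 17.22/2 → 8, 8.32/1 → 8; chars 88.

MM88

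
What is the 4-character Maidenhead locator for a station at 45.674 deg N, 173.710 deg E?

RN65

Offset from 180°W / 90°S: lon 353.71°, lat 135.67°.
Field: 353.71/20 → 17 → R, 135.67/10 → 13 → N; chars RN.
Square: 13.71/2 → 6, 5.67/1 → 5; chars 65.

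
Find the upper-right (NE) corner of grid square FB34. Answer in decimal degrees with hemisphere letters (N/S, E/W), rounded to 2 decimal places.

75.00° S, 72.00° W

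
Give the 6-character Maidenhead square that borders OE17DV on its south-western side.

OE17cu

Longitude subsquare d = 3; −1 → 2 = c.
Latitude subsquare v = 21; −1 → 20 = u.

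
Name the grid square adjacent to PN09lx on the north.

Latitude subsquare x = 23; +1 → 24, wraps to 0 = a, carry into square.
Latitude square 9; +1 → 10, wraps to 0, carry into field.
Latitude field N = 13; +1 → 14 = O.
The longitude characters are unchanged.

PO00la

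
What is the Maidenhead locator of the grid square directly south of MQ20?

Latitude square 0; −1 → -1, wraps to 9, carry into field.
Latitude field Q = 16; −1 → 15 = P.
The longitude characters are unchanged.

MP29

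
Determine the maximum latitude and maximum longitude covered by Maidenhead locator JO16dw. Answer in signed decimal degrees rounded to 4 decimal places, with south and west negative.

56.9583, 2.3333

Field J=9, O=14: +9·20° lon, +14·10° lat → SW at lon 0°, lat 50°.
Square 1, 6: +1·2° lon, +6·1° lat → SW at lon 2°, lat 56°.
Subsquare d=3, w=22: +3·0.0833333° lon, +22·0.0416667° lat → SW at lon 2.25°, lat 56.9167°.
Cell spans 0.0833333° lon × 0.0416667° lat. NE corner is SW corner plus one full cell.
latitude 56.9583, longitude 2.3333.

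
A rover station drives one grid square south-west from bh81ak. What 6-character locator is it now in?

Longitude subsquare a = 0; −1 → -1, wraps to 23 = x, carry into square.
Longitude square 8; −1 → 7.
Latitude subsquare k = 10; −1 → 9 = j.

BH71xj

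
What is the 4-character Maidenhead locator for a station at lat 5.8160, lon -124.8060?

Add 180° to longitude and 90° to latitude: 55.19, 95.82.
Field (20°×10°, letters A–R): lon ⌊55.19/20⌋ = 2 → C; lat ⌊95.82/10⌋ = 9 → J.
Square (2°×1°, digits 0–9): lon ⌊15.19/2⌋ = 7; lat ⌊5.82/1⌋ = 5.

CJ75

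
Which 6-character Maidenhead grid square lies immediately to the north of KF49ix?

KG40ia

Latitude subsquare x = 23; +1 → 24, wraps to 0 = a, carry into square.
Latitude square 9; +1 → 10, wraps to 0, carry into field.
Latitude field F = 5; +1 → 6 = G.
The longitude characters are unchanged.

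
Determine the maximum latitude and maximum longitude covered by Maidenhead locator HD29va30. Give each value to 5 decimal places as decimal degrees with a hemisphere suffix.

Field H=7, D=3: +7·20° lon, +3·10° lat → SW at lon -40°, lat -60°.
Square 2, 9: +2·2° lon, +9·1° lat → SW at lon -36°, lat -51°.
Subsquare v=21, a=0: +21·0.0833333° lon, +0·0.0416667° lat → SW at lon -34.25°, lat -51°.
Extended square 3, 0: +3·0.00833333° lon, +0·0.00416667° lat → SW at lon -34.225°, lat -51°.
Cell spans 0.00833333° lon × 0.00416667° lat. NE corner is SW corner plus one full cell.
latitude 50.99583° S, longitude 34.21667° W.

50.99583° S, 34.21667° W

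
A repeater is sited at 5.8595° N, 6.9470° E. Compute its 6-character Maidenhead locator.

JJ35lu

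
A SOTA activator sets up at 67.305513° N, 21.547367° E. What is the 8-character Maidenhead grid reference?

KP07sh53

Shift to the Maidenhead origin (180°W, 90°S): lon 201.54737, lat 157.30551.
Field: lon ⌊201.54737/20⌋ = 10 → K; lat ⌊157.30551/10⌋ = 15 → P.
Square: lon ⌊1.54737/2⌋ = 0; lat ⌊7.30551/1⌋ = 7.
Subsquare: lon ⌊1.54737/0.0833333⌋ = 18 → s; lat ⌊0.30551/0.0416667⌋ = 7 → h.
Extended square: lon ⌊0.04737/0.00833333⌋ = 5; lat ⌊0.01385/0.00416667⌋ = 3.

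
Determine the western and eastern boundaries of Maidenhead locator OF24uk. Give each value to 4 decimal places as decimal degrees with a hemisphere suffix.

Field O=14, F=5: +14·20° lon, +5·10° lat → SW at lon 100°, lat -40°.
Square 2, 4: +2·2° lon, +4·1° lat → SW at lon 104°, lat -36°.
Subsquare u=20, k=10: +20·0.0833333° lon, +10·0.0416667° lat → SW at lon 105.667°, lat -35.5833°.
Cell spans 0.0833333° lon × 0.0416667° lat.
west 105.6667° E, east 105.7500° E.

105.6667° E, 105.7500° E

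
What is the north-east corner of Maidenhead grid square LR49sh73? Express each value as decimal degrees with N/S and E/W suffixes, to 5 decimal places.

89.30833° N, 49.56667° E

Field L=11, R=17: +11·20° lon, +17·10° lat → SW at lon 40°, lat 80°.
Square 4, 9: +4·2° lon, +9·1° lat → SW at lon 48°, lat 89°.
Subsquare s=18, h=7: +18·0.0833333° lon, +7·0.0416667° lat → SW at lon 49.5°, lat 89.2917°.
Extended square 7, 3: +7·0.00833333° lon, +3·0.00416667° lat → SW at lon 49.5583°, lat 89.3042°.
Cell spans 0.00833333° lon × 0.00416667° lat. NE corner is SW corner plus one full cell.
latitude 89.30833° N, longitude 49.56667° E.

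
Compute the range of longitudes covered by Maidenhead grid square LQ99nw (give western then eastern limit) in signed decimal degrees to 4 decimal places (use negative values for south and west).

Field L=11, Q=16: +11·20° lon, +16·10° lat → SW at lon 40°, lat 70°.
Square 9, 9: +9·2° lon, +9·1° lat → SW at lon 58°, lat 79°.
Subsquare n=13, w=22: +13·0.0833333° lon, +22·0.0416667° lat → SW at lon 59.0833°, lat 79.9167°.
Cell spans 0.0833333° lon × 0.0416667° lat.
west 59.0833, east 59.1667.

59.0833, 59.1667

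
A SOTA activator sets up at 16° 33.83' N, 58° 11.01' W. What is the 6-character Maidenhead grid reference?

GK06vn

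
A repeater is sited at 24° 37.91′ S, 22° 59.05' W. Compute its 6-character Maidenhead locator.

HG85mi

Offset from 180°W / 90°S: lon 157.0158°, lat 65.3682°.
Field (20°×10°, letters A–R): lon ⌊157.0158/20⌋ = 7 → H; lat ⌊65.3682/10⌋ = 6 → G.
Square (2°×1°, digits 0–9): lon ⌊17.0158/2⌋ = 8; lat ⌊5.3682/1⌋ = 5.
Subsquare (5′×2.5′, letters a–x): lon ⌊1.0158/0.0833333⌋ = 12 → m; lat ⌊0.3682/0.0416667⌋ = 8 → i.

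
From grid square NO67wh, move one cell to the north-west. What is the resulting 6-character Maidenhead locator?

NO67vi

Longitude subsquare w = 22; −1 → 21 = v.
Latitude subsquare h = 7; +1 → 8 = i.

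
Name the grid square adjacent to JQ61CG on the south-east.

JQ61df

Longitude subsquare c = 2; +1 → 3 = d.
Latitude subsquare g = 6; −1 → 5 = f.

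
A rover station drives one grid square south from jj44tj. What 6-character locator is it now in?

Latitude subsquare j = 9; −1 → 8 = i.
The longitude characters are unchanged.

JJ44ti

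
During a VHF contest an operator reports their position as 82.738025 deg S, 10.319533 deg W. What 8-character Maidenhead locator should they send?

IA47ug12

Add 180° to longitude and 90° to latitude: 169.68047, 7.26198.
Field: lon ⌊169.68047/20⌋ = 8 → I; lat ⌊7.26198/10⌋ = 0 → A.
Square: lon ⌊9.68047/2⌋ = 4; lat ⌊7.26198/1⌋ = 7.
Subsquare: lon ⌊1.68047/0.0833333⌋ = 20 → u; lat ⌊0.26198/0.0416667⌋ = 6 → g.
Extended square: lon ⌊0.01380/0.00833333⌋ = 1; lat ⌊0.01198/0.00416667⌋ = 2.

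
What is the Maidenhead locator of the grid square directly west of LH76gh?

LH76fh

Longitude subsquare g = 6; −1 → 5 = f.
The latitude characters are unchanged.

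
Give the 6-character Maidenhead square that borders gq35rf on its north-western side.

GQ35qg

Longitude subsquare r = 17; −1 → 16 = q.
Latitude subsquare f = 5; +1 → 6 = g.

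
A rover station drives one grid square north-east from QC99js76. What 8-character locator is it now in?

QC99js87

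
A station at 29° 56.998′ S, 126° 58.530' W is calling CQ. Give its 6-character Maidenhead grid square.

Add 180° to longitude and 90° to latitude: 53.0245, 60.0500.
Field: lon ⌊53.0245/20⌋ = 2 → C; lat ⌊60.0500/10⌋ = 6 → G.
Square: lon ⌊13.0245/2⌋ = 6; lat ⌊0.0500/1⌋ = 0.
Subsquare: lon ⌊1.0245/0.0833333⌋ = 12 → m; lat ⌊0.0500/0.0416667⌋ = 1 → b.

CG60mb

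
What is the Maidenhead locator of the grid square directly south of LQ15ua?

LQ14ux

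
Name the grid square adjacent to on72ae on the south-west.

ON62xd

Longitude subsquare a = 0; −1 → -1, wraps to 23 = x, carry into square.
Longitude square 7; −1 → 6.
Latitude subsquare e = 4; −1 → 3 = d.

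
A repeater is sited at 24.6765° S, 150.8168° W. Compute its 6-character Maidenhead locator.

BG45oh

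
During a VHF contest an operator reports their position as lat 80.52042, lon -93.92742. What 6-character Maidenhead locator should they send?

ER30am

Add 180° to longitude and 90° to latitude: 86.0726, 170.5204.
Field: 86.0726/20 → 4 → E, 170.5204/10 → 17 → R; chars ER.
Square: 6.0726/2 → 3, 0.5204/1 → 0; chars 30.
Subsquare: 0.0726/0.0833333 → 0 → a, 0.5204/0.0416667 → 12 → m; chars am.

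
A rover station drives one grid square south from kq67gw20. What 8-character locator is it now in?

Latitude extended square 0; −1 → -1, wraps to 9, carry into subsquare.
Latitude subsquare w = 22; −1 → 21 = v.
The longitude characters are unchanged.

KQ67gv29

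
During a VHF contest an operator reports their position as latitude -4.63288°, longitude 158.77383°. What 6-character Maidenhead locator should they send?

QI95ji

Offset from 180°W / 90°S: lon 338.7738°, lat 85.3671°.
Field: 338.7738/20 → 16 → Q, 85.3671/10 → 8 → I; chars QI.
Square: 18.7738/2 → 9, 5.3671/1 → 5; chars 95.
Subsquare: 0.7738/0.0833333 → 9 → j, 0.3671/0.0416667 → 8 → i; chars ji.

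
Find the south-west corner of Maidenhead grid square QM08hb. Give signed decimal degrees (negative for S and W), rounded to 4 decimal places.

38.0417, 140.5833

Field Q=16, M=12: +16·20° lon, +12·10° lat → SW at lon 140°, lat 30°.
Square 0, 8: +0·2° lon, +8·1° lat → SW at lon 140°, lat 38°.
Subsquare h=7, b=1: +7·0.0833333° lon, +1·0.0416667° lat → SW at lon 140.583°, lat 38.0417°.
latitude 38.0417, longitude 140.5833.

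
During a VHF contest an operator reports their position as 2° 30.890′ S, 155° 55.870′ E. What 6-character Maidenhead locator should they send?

Offset from 180°W / 90°S: lon 335.9312°, lat 87.4852°.
Field: lon ⌊335.9312/20⌋ = 16 → Q; lat ⌊87.4852/10⌋ = 8 → I.
Square: lon ⌊15.9312/2⌋ = 7; lat ⌊7.4852/1⌋ = 7.
Subsquare: lon ⌊1.9312/0.0833333⌋ = 23 → x; lat ⌊0.4852/0.0416667⌋ = 11 → l.

QI77xl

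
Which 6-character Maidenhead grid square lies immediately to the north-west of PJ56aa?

Longitude subsquare a = 0; −1 → -1, wraps to 23 = x, carry into square.
Longitude square 5; −1 → 4.
Latitude subsquare a = 0; +1 → 1 = b.

PJ46xb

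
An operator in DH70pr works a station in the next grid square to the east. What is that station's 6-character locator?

Longitude subsquare p = 15; +1 → 16 = q.
The latitude characters are unchanged.

DH70qr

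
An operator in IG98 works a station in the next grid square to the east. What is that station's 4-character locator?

JG08

Longitude square 9; +1 → 10, wraps to 0, carry into field.
Longitude field I = 8; +1 → 9 = J.
The latitude characters are unchanged.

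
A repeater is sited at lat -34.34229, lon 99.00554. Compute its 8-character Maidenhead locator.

NF95mp07

Offset from 180°W / 90°S: lon 279.00554°, lat 55.65771°.
Field: 279.00554/20 → 13 → N, 55.65771/10 → 5 → F; chars NF.
Square: 19.00554/2 → 9, 5.65771/1 → 5; chars 95.
Subsquare: 1.00554/0.0833333 → 12 → m, 0.65771/0.0416667 → 15 → p; chars mp.
Extended square: 0.00554/0.00833333 → 0, 0.03271/0.00416667 → 7; chars 07.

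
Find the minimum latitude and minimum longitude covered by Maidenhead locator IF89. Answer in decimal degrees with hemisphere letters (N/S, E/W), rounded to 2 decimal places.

Field I=8, F=5: +8·20° lon, +5·10° lat → SW at lon -20°, lat -40°.
Square 8, 9: +8·2° lon, +9·1° lat → SW at lon -4°, lat -31°.
latitude 31.00° S, longitude 4.00° W.

31.00° S, 4.00° W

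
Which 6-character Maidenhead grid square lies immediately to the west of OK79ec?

Longitude subsquare e = 4; −1 → 3 = d.
The latitude characters are unchanged.

OK79dc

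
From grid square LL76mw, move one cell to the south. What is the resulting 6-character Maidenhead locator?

Latitude subsquare w = 22; −1 → 21 = v.
The longitude characters are unchanged.

LL76mv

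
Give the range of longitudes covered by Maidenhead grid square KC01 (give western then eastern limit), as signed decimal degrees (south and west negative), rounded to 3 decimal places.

20.000, 22.000

Field K=10, C=2: +10·20° lon, +2·10° lat → SW at lon 20°, lat -70°.
Square 0, 1: +0·2° lon, +1·1° lat → SW at lon 20°, lat -69°.
Cell spans 2° lon × 1° lat.
west 20.000, east 22.000.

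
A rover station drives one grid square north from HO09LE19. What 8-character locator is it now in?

Latitude extended square 9; +1 → 10, wraps to 0, carry into subsquare.
Latitude subsquare e = 4; +1 → 5 = f.
The longitude characters are unchanged.

HO09lf10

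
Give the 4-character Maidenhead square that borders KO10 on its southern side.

KN19

Latitude square 0; −1 → -1, wraps to 9, carry into field.
Latitude field O = 14; −1 → 13 = N.
The longitude characters are unchanged.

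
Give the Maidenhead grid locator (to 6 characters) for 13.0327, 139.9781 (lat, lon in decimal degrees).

PK93xa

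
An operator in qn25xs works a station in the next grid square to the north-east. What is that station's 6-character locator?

QN35at

Longitude subsquare x = 23; +1 → 24, wraps to 0 = a, carry into square.
Longitude square 2; +1 → 3.
Latitude subsquare s = 18; +1 → 19 = t.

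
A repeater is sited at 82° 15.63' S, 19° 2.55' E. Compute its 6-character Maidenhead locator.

Shift to the Maidenhead origin (180°W, 90°S): lon 199.0425, lat 7.7395.
Field (20°×10°, letters A–R): 199.0425/20 → 9 → J, 7.7395/10 → 0 → A; chars JA.
Square (2°×1°, digits 0–9): 19.0425/2 → 9, 7.7395/1 → 7; chars 97.
Subsquare (5′×2.5′, letters a–x): 1.0425/0.0833333 → 12 → m, 0.7395/0.0416667 → 17 → r; chars mr.

JA97mr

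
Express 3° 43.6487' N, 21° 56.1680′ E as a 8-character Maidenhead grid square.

Offset from 180°W / 90°S: lon 201.93613°, lat 93.72748°.
Field: 201.93613/20 → 10 → K, 93.72748/10 → 9 → J; chars KJ.
Square: 1.93613/2 → 0, 3.72748/1 → 3; chars 03.
Subsquare: 1.93613/0.0833333 → 23 → x, 0.72748/0.0416667 → 17 → r; chars xr.
Extended square: 0.01947/0.00833333 → 2, 0.01915/0.00416667 → 4; chars 24.

KJ03xr24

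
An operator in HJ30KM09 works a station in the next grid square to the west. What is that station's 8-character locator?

Longitude extended square 0; −1 → -1, wraps to 9, carry into subsquare.
Longitude subsquare k = 10; −1 → 9 = j.
The latitude characters are unchanged.

HJ30jm99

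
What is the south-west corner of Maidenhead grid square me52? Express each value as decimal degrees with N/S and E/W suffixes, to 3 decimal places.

48.000° S, 70.000° E

Field M=12, E=4: +12·20° lon, +4·10° lat → SW at lon 60°, lat -50°.
Square 5, 2: +5·2° lon, +2·1° lat → SW at lon 70°, lat -48°.
latitude 48.000° S, longitude 70.000° E.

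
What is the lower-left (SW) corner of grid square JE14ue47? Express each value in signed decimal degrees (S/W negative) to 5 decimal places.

-45.80417, 3.70000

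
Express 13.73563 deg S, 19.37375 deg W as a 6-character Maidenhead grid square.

Add 180° to longitude and 90° to latitude: 160.6262, 76.2644.
Field: lon ⌊160.6262/20⌋ = 8 → I; lat ⌊76.2644/10⌋ = 7 → H.
Square: lon ⌊0.6262/2⌋ = 0; lat ⌊6.2644/1⌋ = 6.
Subsquare: lon ⌊0.6262/0.0833333⌋ = 7 → h; lat ⌊0.2644/0.0416667⌋ = 6 → g.

IH06hg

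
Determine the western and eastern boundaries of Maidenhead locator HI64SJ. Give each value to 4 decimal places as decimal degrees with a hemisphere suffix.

26.5000° W, 26.4167° W

Field H=7, I=8: +7·20° lon, +8·10° lat → SW at lon -40°, lat -10°.
Square 6, 4: +6·2° lon, +4·1° lat → SW at lon -28°, lat -6°.
Subsquare s=18, j=9: +18·0.0833333° lon, +9·0.0416667° lat → SW at lon -26.5°, lat -5.625°.
Cell spans 0.0833333° lon × 0.0416667° lat.
west 26.5000° W, east 26.4167° W.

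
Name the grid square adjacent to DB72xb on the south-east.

Longitude subsquare x = 23; +1 → 24, wraps to 0 = a, carry into square.
Longitude square 7; +1 → 8.
Latitude subsquare b = 1; −1 → 0 = a.

DB82aa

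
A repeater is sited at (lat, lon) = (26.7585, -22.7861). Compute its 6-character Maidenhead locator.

HL86os

Add 180° to longitude and 90° to latitude: 157.2139, 116.7585.
Field: 157.2139/20 → 7 → H, 116.7585/10 → 11 → L; chars HL.
Square: 17.2139/2 → 8, 6.7585/1 → 6; chars 86.
Subsquare: 1.2139/0.0833333 → 14 → o, 0.7585/0.0416667 → 18 → s; chars os.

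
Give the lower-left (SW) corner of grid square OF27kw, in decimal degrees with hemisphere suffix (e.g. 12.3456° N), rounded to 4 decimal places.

Field O=14, F=5: +14·20° lon, +5·10° lat → SW at lon 100°, lat -40°.
Square 2, 7: +2·2° lon, +7·1° lat → SW at lon 104°, lat -33°.
Subsquare k=10, w=22: +10·0.0833333° lon, +22·0.0416667° lat → SW at lon 104.833°, lat -32.0833°.
latitude 32.0833° S, longitude 104.8333° E.

32.0833° S, 104.8333° E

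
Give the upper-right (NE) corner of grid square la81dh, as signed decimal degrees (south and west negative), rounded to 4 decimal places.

Field L=11, A=0: +11·20° lon, +0·10° lat → SW at lon 40°, lat -90°.
Square 8, 1: +8·2° lon, +1·1° lat → SW at lon 56°, lat -89°.
Subsquare d=3, h=7: +3·0.0833333° lon, +7·0.0416667° lat → SW at lon 56.25°, lat -88.7083°.
Cell spans 0.0833333° lon × 0.0416667° lat. NE corner is SW corner plus one full cell.
latitude -88.6667, longitude 56.3333.

-88.6667, 56.3333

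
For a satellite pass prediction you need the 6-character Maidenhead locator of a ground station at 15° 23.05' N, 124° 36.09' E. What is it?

Shift to the Maidenhead origin (180°W, 90°S): lon 304.6015, lat 105.3842.
Field: 304.6015/20 → 15 → P, 105.3842/10 → 10 → K; chars PK.
Square: 4.6015/2 → 2, 5.3842/1 → 5; chars 25.
Subsquare: 0.6015/0.0833333 → 7 → h, 0.3842/0.0416667 → 9 → j; chars hj.

PK25hj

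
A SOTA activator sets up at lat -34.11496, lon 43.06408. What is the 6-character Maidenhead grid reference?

Add 180° to longitude and 90° to latitude: 223.0641, 55.8850.
Field (20°×10°, letters A–R): 223.0641/20 → 11 → L, 55.8850/10 → 5 → F; chars LF.
Square (2°×1°, digits 0–9): 3.0641/2 → 1, 5.8850/1 → 5; chars 15.
Subsquare (5′×2.5′, letters a–x): 1.0641/0.0833333 → 12 → m, 0.8850/0.0416667 → 21 → v; chars mv.

LF15mv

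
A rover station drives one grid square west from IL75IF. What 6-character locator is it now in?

Longitude subsquare i = 8; −1 → 7 = h.
The latitude characters are unchanged.

IL75hf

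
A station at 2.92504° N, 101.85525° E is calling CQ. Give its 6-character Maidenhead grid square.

OJ02ww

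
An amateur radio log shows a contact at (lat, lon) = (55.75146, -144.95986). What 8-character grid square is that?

Add 180° to longitude and 90° to latitude: 35.04014, 145.75146.
Field: 35.04014/20 → 1 → B, 145.75146/10 → 14 → O; chars BO.
Square: 15.04014/2 → 7, 5.75146/1 → 5; chars 75.
Subsquare: 1.04014/0.0833333 → 12 → m, 0.75146/0.0416667 → 18 → s; chars ms.
Extended square: 0.04014/0.00833333 → 4, 0.00146/0.00416667 → 0; chars 40.

BO75ms40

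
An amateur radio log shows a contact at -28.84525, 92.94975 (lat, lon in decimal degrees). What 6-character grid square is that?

NG61ld

Offset from 180°W / 90°S: lon 272.9497°, lat 61.1547°.
Field: 272.9497/20 → 13 → N, 61.1547/10 → 6 → G; chars NG.
Square: 12.9497/2 → 6, 1.1547/1 → 1; chars 61.
Subsquare: 0.9497/0.0833333 → 11 → l, 0.1547/0.0416667 → 3 → d; chars ld.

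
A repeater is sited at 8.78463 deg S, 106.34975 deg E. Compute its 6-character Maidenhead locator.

OI31ef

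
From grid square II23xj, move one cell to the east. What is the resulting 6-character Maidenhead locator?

II33aj

Longitude subsquare x = 23; +1 → 24, wraps to 0 = a, carry into square.
Longitude square 2; +1 → 3.
The latitude characters are unchanged.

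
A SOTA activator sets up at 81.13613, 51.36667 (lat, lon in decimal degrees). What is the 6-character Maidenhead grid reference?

Shift to the Maidenhead origin (180°W, 90°S): lon 231.3667, lat 171.1361.
Field: 231.3667/20 → 11 → L, 171.1361/10 → 17 → R; chars LR.
Square: 11.3667/2 → 5, 1.1361/1 → 1; chars 51.
Subsquare: 1.3667/0.0833333 → 16 → q, 0.1361/0.0416667 → 3 → d; chars qd.

LR51qd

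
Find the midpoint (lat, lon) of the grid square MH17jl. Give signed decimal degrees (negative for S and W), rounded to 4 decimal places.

-12.5208, 62.7917

Field M=12, H=7: +12·20° lon, +7·10° lat → SW at lon 60°, lat -20°.
Square 1, 7: +1·2° lon, +7·1° lat → SW at lon 62°, lat -13°.
Subsquare j=9, l=11: +9·0.0833333° lon, +11·0.0416667° lat → SW at lon 62.75°, lat -12.5417°.
Cell spans 0.0833333° lon × 0.0416667° lat. Centre is SW corner plus half of each.
latitude -12.5208, longitude 62.7917.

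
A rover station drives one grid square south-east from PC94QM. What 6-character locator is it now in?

Longitude subsquare q = 16; +1 → 17 = r.
Latitude subsquare m = 12; −1 → 11 = l.

PC94rl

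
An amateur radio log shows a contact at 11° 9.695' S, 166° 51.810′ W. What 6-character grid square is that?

Shift to the Maidenhead origin (180°W, 90°S): lon 13.1365, lat 78.8384.
Field: lon ⌊13.1365/20⌋ = 0 → A; lat ⌊78.8384/10⌋ = 7 → H.
Square: lon ⌊13.1365/2⌋ = 6; lat ⌊8.8384/1⌋ = 8.
Subsquare: lon ⌊1.1365/0.0833333⌋ = 13 → n; lat ⌊0.8384/0.0416667⌋ = 20 → u.

AH68nu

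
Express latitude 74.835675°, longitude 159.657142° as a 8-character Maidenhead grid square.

QQ94tu80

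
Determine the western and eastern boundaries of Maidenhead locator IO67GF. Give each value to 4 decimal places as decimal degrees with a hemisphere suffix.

Field I=8, O=14: +8·20° lon, +14·10° lat → SW at lon -20°, lat 50°.
Square 6, 7: +6·2° lon, +7·1° lat → SW at lon -8°, lat 57°.
Subsquare g=6, f=5: +6·0.0833333° lon, +5·0.0416667° lat → SW at lon -7.5°, lat 57.2083°.
Cell spans 0.0833333° lon × 0.0416667° lat.
west 7.5000° W, east 7.4167° W.

7.5000° W, 7.4167° W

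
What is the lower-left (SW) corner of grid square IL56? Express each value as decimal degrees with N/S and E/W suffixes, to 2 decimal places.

Field I=8, L=11: +8·20° lon, +11·10° lat → SW at lon -20°, lat 20°.
Square 5, 6: +5·2° lon, +6·1° lat → SW at lon -10°, lat 26°.
latitude 26.00° N, longitude 10.00° W.

26.00° N, 10.00° W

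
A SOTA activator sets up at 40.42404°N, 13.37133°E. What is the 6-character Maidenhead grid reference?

Shift to the Maidenhead origin (180°W, 90°S): lon 193.3713, lat 130.4240.
Field (20°×10°, letters A–R): lon ⌊193.3713/20⌋ = 9 → J; lat ⌊130.4240/10⌋ = 13 → N.
Square (2°×1°, digits 0–9): lon ⌊13.3713/2⌋ = 6; lat ⌊0.4240/1⌋ = 0.
Subsquare (5′×2.5′, letters a–x): lon ⌊1.3713/0.0833333⌋ = 16 → q; lat ⌊0.4240/0.0416667⌋ = 10 → k.

JN60qk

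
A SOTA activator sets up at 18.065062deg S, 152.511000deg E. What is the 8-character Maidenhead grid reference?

Offset from 180°W / 90°S: lon 332.51100°, lat 71.93494°.
Field (20°×10°, letters A–R): 332.51100/20 → 16 → Q, 71.93494/10 → 7 → H; chars QH.
Square (2°×1°, digits 0–9): 12.51100/2 → 6, 1.93494/1 → 1; chars 61.
Subsquare (5′×2.5′, letters a–x): 0.51100/0.0833333 → 6 → g, 0.93494/0.0416667 → 22 → w; chars gw.
Extended square (30″×15″, digits 0–9): 0.01100/0.00833333 → 1, 0.01827/0.00416667 → 4; chars 14.

QH61gw14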